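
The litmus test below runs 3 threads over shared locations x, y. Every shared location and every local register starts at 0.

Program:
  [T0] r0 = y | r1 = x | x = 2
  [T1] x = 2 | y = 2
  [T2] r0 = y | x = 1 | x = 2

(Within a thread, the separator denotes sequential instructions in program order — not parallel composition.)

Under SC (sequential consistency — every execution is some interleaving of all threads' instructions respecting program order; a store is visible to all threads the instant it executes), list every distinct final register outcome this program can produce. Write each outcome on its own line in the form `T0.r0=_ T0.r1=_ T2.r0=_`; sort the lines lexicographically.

T0.r0=0 T0.r1=0 T2.r0=0
T0.r0=0 T0.r1=0 T2.r0=2
T0.r0=0 T0.r1=1 T2.r0=0
T0.r0=0 T0.r1=1 T2.r0=2
T0.r0=0 T0.r1=2 T2.r0=0
T0.r0=0 T0.r1=2 T2.r0=2
T0.r0=2 T0.r1=1 T2.r0=0
T0.r0=2 T0.r1=1 T2.r0=2
T0.r0=2 T0.r1=2 T2.r0=0
T0.r0=2 T0.r1=2 T2.r0=2

outcome vector order: (T0.r0,T0.r1,T2.r0)
|SC outcomes| = 10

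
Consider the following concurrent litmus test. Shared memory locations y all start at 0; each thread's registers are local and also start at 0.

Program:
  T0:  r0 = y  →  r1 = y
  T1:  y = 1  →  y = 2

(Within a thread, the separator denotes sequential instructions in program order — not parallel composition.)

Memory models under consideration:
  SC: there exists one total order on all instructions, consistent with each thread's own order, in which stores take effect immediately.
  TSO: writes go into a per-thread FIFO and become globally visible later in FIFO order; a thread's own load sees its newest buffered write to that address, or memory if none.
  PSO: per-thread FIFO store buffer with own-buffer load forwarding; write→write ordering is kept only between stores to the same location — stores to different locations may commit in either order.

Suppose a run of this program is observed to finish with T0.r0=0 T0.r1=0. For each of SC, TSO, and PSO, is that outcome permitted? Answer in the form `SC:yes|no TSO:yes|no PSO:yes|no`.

outcome vector order: (T0.r0,T0.r1)
SC (6): 00, 01, 02, 11, 12, 22
TSO (6): 00, 01, 02, 11, 12, 22
PSO (6): 00, 01, 02, 11, 12, 22
target 00 ∈ {SC,TSO,PSO}

SC:yes TSO:yes PSO:yes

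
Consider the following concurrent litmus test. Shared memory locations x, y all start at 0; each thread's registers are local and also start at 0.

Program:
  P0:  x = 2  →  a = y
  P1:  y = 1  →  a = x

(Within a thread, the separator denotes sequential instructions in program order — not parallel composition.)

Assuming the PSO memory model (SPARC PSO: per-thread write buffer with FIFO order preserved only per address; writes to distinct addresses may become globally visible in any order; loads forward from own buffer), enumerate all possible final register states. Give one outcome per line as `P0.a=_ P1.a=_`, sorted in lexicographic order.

P0.a=0 P1.a=0
P0.a=0 P1.a=2
P0.a=1 P1.a=0
P0.a=1 P1.a=2

outcome vector order: (P0.a,P1.a)
|PSO outcomes| = 4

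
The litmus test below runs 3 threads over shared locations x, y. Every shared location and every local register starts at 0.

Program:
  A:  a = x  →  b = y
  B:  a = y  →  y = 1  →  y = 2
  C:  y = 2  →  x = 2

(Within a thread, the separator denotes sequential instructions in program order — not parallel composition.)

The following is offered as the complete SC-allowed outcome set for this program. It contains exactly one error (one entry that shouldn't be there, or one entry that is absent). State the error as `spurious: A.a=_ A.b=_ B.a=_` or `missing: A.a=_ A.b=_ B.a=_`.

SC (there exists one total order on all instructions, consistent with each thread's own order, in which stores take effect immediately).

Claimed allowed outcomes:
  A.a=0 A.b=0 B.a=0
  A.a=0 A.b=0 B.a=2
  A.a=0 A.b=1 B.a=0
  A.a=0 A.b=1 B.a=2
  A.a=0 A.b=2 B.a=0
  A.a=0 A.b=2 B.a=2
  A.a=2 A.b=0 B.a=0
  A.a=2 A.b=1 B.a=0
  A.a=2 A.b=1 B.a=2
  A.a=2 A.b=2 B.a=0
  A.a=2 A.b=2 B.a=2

spurious: A.a=2 A.b=0 B.a=0

outcome vector order: (A.a,A.b,B.a)
SC (10): <0 0 0>; <0 0 2>; <0 1 0>; <0 1 2>; <0 2 0>; <0 2 2>; <2 1 0>; <2 1 2>; <2 2 0>; <2 2 2>
claimed∖SC = {<2 0 0>}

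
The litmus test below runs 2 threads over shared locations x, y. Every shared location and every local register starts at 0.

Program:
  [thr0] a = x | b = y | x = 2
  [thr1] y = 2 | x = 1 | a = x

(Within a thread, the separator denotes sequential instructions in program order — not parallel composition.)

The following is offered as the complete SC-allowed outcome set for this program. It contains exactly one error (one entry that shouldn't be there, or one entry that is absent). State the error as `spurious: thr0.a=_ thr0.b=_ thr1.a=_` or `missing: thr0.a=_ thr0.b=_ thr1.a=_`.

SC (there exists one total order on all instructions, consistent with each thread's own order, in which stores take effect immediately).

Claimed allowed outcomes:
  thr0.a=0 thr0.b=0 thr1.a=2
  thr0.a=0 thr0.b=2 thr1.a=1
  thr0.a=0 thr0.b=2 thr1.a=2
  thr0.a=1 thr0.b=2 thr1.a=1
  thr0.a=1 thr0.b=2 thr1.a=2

outcome vector order: (thr0.a,thr0.b,thr1.a)
under SC → 0/0/1, 0/0/2, 0/2/1, 0/2/2, 1/2/1, 1/2/2
SC∖claimed = {0/0/1}

missing: thr0.a=0 thr0.b=0 thr1.a=1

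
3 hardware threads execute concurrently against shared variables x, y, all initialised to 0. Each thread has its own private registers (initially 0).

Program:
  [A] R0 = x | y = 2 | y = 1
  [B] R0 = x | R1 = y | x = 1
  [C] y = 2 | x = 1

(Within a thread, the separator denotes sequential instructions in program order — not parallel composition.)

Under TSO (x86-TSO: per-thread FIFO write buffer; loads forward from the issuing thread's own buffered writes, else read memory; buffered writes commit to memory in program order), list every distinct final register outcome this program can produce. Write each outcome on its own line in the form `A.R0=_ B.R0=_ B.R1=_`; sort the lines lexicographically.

outcome vector order: (A.R0,B.R0,B.R1)
|TSO outcomes| = 10

A.R0=0 B.R0=0 B.R1=0
A.R0=0 B.R0=0 B.R1=1
A.R0=0 B.R0=0 B.R1=2
A.R0=0 B.R0=1 B.R1=1
A.R0=0 B.R0=1 B.R1=2
A.R0=1 B.R0=0 B.R1=0
A.R0=1 B.R0=0 B.R1=1
A.R0=1 B.R0=0 B.R1=2
A.R0=1 B.R0=1 B.R1=1
A.R0=1 B.R0=1 B.R1=2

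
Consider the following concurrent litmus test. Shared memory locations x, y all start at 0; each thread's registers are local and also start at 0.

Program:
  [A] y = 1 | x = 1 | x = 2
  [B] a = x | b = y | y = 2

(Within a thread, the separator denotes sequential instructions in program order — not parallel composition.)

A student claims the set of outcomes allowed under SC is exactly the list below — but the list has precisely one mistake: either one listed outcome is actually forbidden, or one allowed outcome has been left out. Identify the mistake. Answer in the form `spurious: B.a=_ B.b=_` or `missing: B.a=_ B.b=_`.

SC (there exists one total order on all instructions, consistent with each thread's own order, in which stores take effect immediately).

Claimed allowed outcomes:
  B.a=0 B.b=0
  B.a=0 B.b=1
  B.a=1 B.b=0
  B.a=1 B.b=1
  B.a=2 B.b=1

spurious: B.a=1 B.b=0

outcome vector order: (B.a,B.b)
SC: 4 outcomes — {00, 01, 11, 21}
claimed∖SC = {10}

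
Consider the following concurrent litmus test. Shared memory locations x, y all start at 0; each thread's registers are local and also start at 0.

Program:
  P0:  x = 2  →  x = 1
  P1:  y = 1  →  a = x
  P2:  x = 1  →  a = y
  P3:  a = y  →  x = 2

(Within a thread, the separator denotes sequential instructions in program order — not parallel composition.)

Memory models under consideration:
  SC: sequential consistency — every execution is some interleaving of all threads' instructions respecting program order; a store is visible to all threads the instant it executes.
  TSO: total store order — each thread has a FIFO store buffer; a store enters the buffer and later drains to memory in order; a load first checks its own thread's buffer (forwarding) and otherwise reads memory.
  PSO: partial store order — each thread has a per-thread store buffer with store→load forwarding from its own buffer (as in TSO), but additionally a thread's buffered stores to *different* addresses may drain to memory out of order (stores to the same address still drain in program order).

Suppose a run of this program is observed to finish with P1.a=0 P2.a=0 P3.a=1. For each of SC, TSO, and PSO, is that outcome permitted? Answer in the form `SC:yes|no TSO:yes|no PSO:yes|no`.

outcome vector order: (P1.a,P2.a,P3.a)
[SC] allowed = {<0 1 0>; <0 1 1>; <1 0 0>; <1 0 1>; <1 1 0>; <1 1 1>; <2 0 0>; <2 0 1>; <2 1 0>; <2 1 1>}
[TSO] allowed = {<0 0 0>; <0 0 1>; <0 1 0>; <0 1 1>; <1 0 0>; <1 0 1>; <1 1 0>; <1 1 1>; <2 0 0>; <2 0 1>; <2 1 0>; <2 1 1>}
[PSO] allowed = {<0 0 0>; <0 0 1>; <0 1 0>; <0 1 1>; <1 0 0>; <1 0 1>; <1 1 0>; <1 1 1>; <2 0 0>; <2 0 1>; <2 1 0>; <2 1 1>}
target <0 0 1> ∈ {TSO,PSO}

SC:no TSO:yes PSO:yes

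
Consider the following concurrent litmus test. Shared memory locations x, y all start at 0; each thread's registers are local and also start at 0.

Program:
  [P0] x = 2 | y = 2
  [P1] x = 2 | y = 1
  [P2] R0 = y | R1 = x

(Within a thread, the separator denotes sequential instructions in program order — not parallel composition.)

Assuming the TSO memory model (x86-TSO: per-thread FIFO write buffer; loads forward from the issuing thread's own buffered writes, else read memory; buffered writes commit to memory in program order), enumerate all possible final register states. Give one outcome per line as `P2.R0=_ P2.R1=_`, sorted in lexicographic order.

outcome vector order: (P2.R0,P2.R1)
|TSO outcomes| = 4

P2.R0=0 P2.R1=0
P2.R0=0 P2.R1=2
P2.R0=1 P2.R1=2
P2.R0=2 P2.R1=2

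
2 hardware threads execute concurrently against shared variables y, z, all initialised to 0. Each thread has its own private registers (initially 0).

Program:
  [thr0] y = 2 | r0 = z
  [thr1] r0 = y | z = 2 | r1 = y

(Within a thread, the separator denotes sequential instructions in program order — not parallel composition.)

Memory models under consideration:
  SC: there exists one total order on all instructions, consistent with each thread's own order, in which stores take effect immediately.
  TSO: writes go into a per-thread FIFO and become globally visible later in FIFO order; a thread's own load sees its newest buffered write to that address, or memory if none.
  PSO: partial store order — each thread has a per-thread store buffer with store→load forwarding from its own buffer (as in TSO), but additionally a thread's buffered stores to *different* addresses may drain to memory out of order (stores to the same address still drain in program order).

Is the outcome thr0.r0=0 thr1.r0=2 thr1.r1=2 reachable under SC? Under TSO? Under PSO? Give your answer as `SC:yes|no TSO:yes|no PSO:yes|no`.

SC:yes TSO:yes PSO:yes

outcome vector order: (thr0.r0,thr1.r0,thr1.r1)
SC: 5 outcomes — {(0,0,2) (0,2,2) (2,0,0) (2,0,2) (2,2,2)}
TSO: 6 outcomes — {(0,0,0) (0,0,2) (0,2,2) (2,0,0) (2,0,2) (2,2,2)}
PSO: 6 outcomes — {(0,0,0) (0,0,2) (0,2,2) (2,0,0) (2,0,2) (2,2,2)}
target (0,2,2) ∈ {SC,TSO,PSO}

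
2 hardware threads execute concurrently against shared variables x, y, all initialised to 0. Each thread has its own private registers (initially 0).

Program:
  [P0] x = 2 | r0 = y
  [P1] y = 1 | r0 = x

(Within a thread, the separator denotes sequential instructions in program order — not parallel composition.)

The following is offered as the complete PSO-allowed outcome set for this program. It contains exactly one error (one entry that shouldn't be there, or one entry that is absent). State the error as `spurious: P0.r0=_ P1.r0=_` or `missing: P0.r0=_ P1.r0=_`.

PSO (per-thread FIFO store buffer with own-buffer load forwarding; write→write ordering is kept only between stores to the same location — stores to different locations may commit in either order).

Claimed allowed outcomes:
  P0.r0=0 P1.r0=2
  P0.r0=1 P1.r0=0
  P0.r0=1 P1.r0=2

missing: P0.r0=0 P1.r0=0

outcome vector order: (P0.r0,P1.r0)
PSO (4): 00 02 10 12
PSO∖claimed = {00}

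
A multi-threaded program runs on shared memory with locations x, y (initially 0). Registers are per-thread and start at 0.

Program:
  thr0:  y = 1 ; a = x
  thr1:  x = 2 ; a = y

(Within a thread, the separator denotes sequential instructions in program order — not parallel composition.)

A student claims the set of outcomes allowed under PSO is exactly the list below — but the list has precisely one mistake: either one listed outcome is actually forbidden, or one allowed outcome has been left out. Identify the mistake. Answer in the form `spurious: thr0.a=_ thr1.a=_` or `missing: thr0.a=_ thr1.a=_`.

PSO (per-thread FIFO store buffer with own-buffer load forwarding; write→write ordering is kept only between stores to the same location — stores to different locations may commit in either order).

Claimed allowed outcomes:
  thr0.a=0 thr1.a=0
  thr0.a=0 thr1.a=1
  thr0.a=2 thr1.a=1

outcome vector order: (thr0.a,thr1.a)
PSO: 4 outcomes — {0/0; 0/1; 2/0; 2/1}
PSO∖claimed = {2/0}

missing: thr0.a=2 thr1.a=0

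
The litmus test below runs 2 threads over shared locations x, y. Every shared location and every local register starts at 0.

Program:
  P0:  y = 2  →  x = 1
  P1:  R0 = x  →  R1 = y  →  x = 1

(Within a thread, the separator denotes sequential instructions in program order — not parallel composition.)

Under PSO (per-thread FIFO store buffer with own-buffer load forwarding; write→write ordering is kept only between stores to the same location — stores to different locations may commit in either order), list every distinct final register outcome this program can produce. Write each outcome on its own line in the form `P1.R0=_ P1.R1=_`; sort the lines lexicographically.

outcome vector order: (P1.R0,P1.R1)
|PSO outcomes| = 4

P1.R0=0 P1.R1=0
P1.R0=0 P1.R1=2
P1.R0=1 P1.R1=0
P1.R0=1 P1.R1=2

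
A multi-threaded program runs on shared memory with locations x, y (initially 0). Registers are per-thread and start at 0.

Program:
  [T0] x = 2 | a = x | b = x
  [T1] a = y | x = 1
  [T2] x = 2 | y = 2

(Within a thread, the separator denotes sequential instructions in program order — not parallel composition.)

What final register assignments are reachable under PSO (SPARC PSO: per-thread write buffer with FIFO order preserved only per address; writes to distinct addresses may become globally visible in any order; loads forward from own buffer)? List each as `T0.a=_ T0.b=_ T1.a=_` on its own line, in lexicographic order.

T0.a=1 T0.b=1 T1.a=0
T0.a=1 T0.b=1 T1.a=2
T0.a=1 T0.b=2 T1.a=0
T0.a=1 T0.b=2 T1.a=2
T0.a=2 T0.b=1 T1.a=0
T0.a=2 T0.b=1 T1.a=2
T0.a=2 T0.b=2 T1.a=0
T0.a=2 T0.b=2 T1.a=2

outcome vector order: (T0.a,T0.b,T1.a)
|PSO outcomes| = 8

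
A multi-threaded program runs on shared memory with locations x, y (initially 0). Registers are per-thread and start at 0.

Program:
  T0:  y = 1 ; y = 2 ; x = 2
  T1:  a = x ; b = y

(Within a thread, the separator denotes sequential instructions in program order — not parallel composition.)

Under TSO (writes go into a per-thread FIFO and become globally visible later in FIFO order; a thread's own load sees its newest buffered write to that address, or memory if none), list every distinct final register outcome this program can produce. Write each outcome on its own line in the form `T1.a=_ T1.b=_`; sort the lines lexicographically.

T1.a=0 T1.b=0
T1.a=0 T1.b=1
T1.a=0 T1.b=2
T1.a=2 T1.b=2

outcome vector order: (T1.a,T1.b)
|TSO outcomes| = 4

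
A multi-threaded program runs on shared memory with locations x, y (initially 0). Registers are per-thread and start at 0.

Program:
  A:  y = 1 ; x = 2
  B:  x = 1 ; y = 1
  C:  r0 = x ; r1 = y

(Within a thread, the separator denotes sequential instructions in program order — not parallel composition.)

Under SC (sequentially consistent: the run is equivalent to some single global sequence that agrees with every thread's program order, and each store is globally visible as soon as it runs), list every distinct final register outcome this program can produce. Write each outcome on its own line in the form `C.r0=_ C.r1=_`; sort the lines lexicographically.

outcome vector order: (C.r0,C.r1)
|SC outcomes| = 5

C.r0=0 C.r1=0
C.r0=0 C.r1=1
C.r0=1 C.r1=0
C.r0=1 C.r1=1
C.r0=2 C.r1=1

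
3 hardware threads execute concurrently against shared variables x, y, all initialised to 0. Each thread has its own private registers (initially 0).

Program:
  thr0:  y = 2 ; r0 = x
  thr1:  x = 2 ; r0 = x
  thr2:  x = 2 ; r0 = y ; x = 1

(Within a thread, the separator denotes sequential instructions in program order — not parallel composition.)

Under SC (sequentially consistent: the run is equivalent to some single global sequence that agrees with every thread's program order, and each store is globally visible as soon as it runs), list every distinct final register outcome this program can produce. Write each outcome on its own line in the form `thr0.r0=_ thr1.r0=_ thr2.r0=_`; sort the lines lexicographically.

outcome vector order: (thr0.r0,thr1.r0,thr2.r0)
|SC outcomes| = 10

thr0.r0=0 thr1.r0=1 thr2.r0=2
thr0.r0=0 thr1.r0=2 thr2.r0=2
thr0.r0=1 thr1.r0=1 thr2.r0=0
thr0.r0=1 thr1.r0=1 thr2.r0=2
thr0.r0=1 thr1.r0=2 thr2.r0=0
thr0.r0=1 thr1.r0=2 thr2.r0=2
thr0.r0=2 thr1.r0=1 thr2.r0=0
thr0.r0=2 thr1.r0=1 thr2.r0=2
thr0.r0=2 thr1.r0=2 thr2.r0=0
thr0.r0=2 thr1.r0=2 thr2.r0=2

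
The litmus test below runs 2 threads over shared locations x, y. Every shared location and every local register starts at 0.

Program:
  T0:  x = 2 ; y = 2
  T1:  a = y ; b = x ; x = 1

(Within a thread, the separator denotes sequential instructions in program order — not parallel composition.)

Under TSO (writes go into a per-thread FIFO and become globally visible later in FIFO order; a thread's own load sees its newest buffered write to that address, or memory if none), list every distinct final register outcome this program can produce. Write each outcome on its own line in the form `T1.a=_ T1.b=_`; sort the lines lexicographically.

outcome vector order: (T1.a,T1.b)
|TSO outcomes| = 3

T1.a=0 T1.b=0
T1.a=0 T1.b=2
T1.a=2 T1.b=2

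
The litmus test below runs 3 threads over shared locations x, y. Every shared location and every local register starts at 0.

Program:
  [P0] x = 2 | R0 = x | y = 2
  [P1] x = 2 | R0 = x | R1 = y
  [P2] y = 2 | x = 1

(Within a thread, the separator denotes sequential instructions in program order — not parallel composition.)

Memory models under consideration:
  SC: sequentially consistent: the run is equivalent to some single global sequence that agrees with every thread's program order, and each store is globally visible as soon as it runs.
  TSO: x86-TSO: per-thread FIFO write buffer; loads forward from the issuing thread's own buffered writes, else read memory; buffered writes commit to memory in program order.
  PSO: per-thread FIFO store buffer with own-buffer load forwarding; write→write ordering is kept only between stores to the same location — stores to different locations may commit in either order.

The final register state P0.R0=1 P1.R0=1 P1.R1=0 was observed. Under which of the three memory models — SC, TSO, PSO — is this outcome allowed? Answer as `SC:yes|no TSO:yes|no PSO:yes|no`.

outcome vector order: (P0.R0,P1.R0,P1.R1)
SC (6): (1,1,2); (1,2,0); (1,2,2); (2,1,2); (2,2,0); (2,2,2)
TSO (6): (1,1,2); (1,2,0); (1,2,2); (2,1,2); (2,2,0); (2,2,2)
PSO (8): (1,1,0); (1,1,2); (1,2,0); (1,2,2); (2,1,0); (2,1,2); (2,2,0); (2,2,2)
target (1,1,0) ∈ {PSO}

SC:no TSO:no PSO:yes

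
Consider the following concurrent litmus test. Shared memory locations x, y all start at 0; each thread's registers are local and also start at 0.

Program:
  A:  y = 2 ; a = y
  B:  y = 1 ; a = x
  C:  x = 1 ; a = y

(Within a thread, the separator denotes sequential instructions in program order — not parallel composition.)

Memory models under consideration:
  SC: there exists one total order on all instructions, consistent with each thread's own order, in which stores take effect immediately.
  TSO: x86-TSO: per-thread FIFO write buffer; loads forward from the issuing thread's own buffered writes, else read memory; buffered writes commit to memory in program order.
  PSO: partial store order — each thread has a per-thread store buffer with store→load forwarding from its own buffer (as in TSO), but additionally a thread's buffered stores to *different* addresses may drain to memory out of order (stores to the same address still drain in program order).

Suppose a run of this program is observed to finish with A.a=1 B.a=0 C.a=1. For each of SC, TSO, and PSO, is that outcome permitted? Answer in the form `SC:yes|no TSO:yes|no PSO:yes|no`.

SC:yes TSO:yes PSO:yes

outcome vector order: (A.a,B.a,C.a)
SC: 9 outcomes — {(1,0,1) (1,1,0) (1,1,1) (1,1,2) (2,0,1) (2,0,2) (2,1,0) (2,1,1) (2,1,2)}
TSO: 12 outcomes — {(1,0,0) (1,0,1) (1,0,2) (1,1,0) (1,1,1) (1,1,2) (2,0,0) (2,0,1) (2,0,2) (2,1,0) (2,1,1) (2,1,2)}
PSO: 12 outcomes — {(1,0,0) (1,0,1) (1,0,2) (1,1,0) (1,1,1) (1,1,2) (2,0,0) (2,0,1) (2,0,2) (2,1,0) (2,1,1) (2,1,2)}
target (1,0,1) ∈ {SC,TSO,PSO}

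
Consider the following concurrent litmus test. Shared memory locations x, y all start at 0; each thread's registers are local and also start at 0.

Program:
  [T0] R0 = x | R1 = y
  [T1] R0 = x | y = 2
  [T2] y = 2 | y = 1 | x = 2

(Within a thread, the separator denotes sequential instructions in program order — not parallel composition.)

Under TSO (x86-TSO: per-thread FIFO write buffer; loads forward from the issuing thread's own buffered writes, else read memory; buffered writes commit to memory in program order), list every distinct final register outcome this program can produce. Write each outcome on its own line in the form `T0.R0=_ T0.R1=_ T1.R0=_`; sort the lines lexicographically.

T0.R0=0 T0.R1=0 T1.R0=0
T0.R0=0 T0.R1=0 T1.R0=2
T0.R0=0 T0.R1=1 T1.R0=0
T0.R0=0 T0.R1=1 T1.R0=2
T0.R0=0 T0.R1=2 T1.R0=0
T0.R0=0 T0.R1=2 T1.R0=2
T0.R0=2 T0.R1=1 T1.R0=0
T0.R0=2 T0.R1=1 T1.R0=2
T0.R0=2 T0.R1=2 T1.R0=0
T0.R0=2 T0.R1=2 T1.R0=2

outcome vector order: (T0.R0,T0.R1,T1.R0)
|TSO outcomes| = 10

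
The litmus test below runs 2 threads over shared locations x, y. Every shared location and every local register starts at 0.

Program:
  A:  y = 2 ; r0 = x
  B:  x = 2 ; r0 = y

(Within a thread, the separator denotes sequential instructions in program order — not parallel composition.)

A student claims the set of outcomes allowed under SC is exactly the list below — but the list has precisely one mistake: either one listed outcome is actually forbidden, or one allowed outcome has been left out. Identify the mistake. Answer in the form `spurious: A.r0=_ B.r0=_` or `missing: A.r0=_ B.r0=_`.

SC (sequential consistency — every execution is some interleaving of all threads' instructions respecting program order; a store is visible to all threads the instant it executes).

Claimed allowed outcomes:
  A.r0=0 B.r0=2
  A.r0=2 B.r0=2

missing: A.r0=2 B.r0=0

outcome vector order: (A.r0,B.r0)
[SC] allowed = {02; 20; 22}
SC∖claimed = {20}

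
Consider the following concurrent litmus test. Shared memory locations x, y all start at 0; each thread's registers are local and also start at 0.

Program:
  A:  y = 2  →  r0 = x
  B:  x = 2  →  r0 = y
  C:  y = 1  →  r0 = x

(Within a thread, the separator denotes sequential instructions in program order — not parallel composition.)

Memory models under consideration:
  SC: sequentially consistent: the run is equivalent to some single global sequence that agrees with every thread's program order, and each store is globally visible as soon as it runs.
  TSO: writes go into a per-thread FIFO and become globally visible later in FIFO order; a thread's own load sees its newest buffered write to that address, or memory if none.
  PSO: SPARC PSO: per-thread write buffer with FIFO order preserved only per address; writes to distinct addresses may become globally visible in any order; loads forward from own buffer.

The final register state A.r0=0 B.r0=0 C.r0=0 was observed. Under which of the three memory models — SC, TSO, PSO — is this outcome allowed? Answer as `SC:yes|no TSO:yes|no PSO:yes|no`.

SC:no TSO:yes PSO:yes

outcome vector order: (A.r0,B.r0,C.r0)
[SC] allowed = {(0,1,0), (0,1,2), (0,2,0), (0,2,2), (2,0,2), (2,1,0), (2,1,2), (2,2,0), (2,2,2)}
[TSO] allowed = {(0,0,0), (0,0,2), (0,1,0), (0,1,2), (0,2,0), (0,2,2), (2,0,0), (2,0,2), (2,1,0), (2,1,2), (2,2,0), (2,2,2)}
[PSO] allowed = {(0,0,0), (0,0,2), (0,1,0), (0,1,2), (0,2,0), (0,2,2), (2,0,0), (2,0,2), (2,1,0), (2,1,2), (2,2,0), (2,2,2)}
target (0,0,0) ∈ {TSO,PSO}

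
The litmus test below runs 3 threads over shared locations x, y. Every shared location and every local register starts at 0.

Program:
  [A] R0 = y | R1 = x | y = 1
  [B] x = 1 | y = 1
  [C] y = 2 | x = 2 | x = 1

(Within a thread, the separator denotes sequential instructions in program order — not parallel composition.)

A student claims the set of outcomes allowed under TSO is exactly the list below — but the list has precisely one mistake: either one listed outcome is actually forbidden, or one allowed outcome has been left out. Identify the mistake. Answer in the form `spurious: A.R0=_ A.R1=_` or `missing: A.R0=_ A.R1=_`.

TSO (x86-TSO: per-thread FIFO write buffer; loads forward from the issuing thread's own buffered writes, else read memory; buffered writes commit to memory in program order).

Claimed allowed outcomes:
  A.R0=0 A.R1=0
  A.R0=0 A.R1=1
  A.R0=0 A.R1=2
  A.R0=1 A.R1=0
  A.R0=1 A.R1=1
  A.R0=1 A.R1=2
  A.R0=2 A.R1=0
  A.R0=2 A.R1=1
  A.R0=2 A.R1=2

outcome vector order: (A.R0,A.R1)
TSO: 8 outcomes — {00; 01; 02; 11; 12; 20; 21; 22}
claimed∖TSO = {10}

spurious: A.R0=1 A.R1=0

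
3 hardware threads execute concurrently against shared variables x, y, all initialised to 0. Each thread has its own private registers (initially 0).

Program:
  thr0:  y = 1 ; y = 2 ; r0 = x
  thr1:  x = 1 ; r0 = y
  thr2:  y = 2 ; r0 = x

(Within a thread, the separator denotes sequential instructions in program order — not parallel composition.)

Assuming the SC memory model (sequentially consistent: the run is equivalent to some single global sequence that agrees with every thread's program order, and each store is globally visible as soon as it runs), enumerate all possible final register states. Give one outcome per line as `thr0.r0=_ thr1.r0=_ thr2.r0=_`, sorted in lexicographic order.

outcome vector order: (thr0.r0,thr1.r0,thr2.r0)
|SC outcomes| = 7

thr0.r0=0 thr1.r0=2 thr2.r0=0
thr0.r0=0 thr1.r0=2 thr2.r0=1
thr0.r0=1 thr1.r0=0 thr2.r0=1
thr0.r0=1 thr1.r0=1 thr2.r0=0
thr0.r0=1 thr1.r0=1 thr2.r0=1
thr0.r0=1 thr1.r0=2 thr2.r0=0
thr0.r0=1 thr1.r0=2 thr2.r0=1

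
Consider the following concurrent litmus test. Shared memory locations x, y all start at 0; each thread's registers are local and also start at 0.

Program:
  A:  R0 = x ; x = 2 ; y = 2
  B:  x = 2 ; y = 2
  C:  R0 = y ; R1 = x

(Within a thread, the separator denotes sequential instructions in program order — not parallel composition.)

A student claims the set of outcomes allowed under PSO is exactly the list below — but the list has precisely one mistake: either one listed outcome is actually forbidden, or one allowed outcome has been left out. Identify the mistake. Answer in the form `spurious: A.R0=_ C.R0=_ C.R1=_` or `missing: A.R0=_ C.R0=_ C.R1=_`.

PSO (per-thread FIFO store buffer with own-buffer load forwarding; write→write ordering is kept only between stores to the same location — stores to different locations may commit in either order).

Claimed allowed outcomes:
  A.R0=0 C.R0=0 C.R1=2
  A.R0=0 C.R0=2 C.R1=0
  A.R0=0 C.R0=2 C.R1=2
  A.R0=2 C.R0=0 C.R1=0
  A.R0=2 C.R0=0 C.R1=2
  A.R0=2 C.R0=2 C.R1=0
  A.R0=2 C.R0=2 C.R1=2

missing: A.R0=0 C.R0=0 C.R1=0

outcome vector order: (A.R0,C.R0,C.R1)
PSO (8): 000; 002; 020; 022; 200; 202; 220; 222
PSO∖claimed = {000}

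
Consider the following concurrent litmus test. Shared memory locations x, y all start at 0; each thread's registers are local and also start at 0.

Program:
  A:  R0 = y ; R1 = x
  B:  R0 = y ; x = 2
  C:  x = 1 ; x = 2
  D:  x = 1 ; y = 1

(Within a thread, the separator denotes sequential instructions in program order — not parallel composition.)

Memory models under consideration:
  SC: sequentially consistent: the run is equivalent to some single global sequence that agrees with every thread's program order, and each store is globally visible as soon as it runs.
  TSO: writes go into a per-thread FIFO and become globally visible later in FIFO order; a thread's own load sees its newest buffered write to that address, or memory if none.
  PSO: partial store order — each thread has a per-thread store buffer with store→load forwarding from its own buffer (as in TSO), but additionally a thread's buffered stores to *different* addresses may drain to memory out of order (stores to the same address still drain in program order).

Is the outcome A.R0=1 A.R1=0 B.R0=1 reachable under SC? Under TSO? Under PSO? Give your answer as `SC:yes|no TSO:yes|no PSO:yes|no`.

outcome vector order: (A.R0,A.R1,B.R0)
under SC → <0 0 0>; <0 0 1>; <0 1 0>; <0 1 1>; <0 2 0>; <0 2 1>; <1 1 0>; <1 1 1>; <1 2 0>; <1 2 1>
under TSO → <0 0 0>; <0 0 1>; <0 1 0>; <0 1 1>; <0 2 0>; <0 2 1>; <1 1 0>; <1 1 1>; <1 2 0>; <1 2 1>
under PSO → <0 0 0>; <0 0 1>; <0 1 0>; <0 1 1>; <0 2 0>; <0 2 1>; <1 0 0>; <1 0 1>; <1 1 0>; <1 1 1>; <1 2 0>; <1 2 1>
target <1 0 1> ∈ {PSO}

SC:no TSO:no PSO:yes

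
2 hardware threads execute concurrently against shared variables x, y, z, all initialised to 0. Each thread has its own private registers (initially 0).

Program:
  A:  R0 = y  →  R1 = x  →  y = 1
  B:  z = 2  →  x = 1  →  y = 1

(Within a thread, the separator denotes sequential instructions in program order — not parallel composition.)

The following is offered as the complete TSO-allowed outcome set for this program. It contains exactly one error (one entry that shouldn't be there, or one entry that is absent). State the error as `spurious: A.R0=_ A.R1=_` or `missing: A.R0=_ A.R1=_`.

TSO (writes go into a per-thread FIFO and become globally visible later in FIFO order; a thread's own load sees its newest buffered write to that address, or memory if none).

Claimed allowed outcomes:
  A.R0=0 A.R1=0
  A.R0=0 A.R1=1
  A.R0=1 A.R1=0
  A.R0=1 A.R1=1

outcome vector order: (A.R0,A.R1)
TSO: 3 outcomes — {0/0; 0/1; 1/1}
claimed∖TSO = {1/0}

spurious: A.R0=1 A.R1=0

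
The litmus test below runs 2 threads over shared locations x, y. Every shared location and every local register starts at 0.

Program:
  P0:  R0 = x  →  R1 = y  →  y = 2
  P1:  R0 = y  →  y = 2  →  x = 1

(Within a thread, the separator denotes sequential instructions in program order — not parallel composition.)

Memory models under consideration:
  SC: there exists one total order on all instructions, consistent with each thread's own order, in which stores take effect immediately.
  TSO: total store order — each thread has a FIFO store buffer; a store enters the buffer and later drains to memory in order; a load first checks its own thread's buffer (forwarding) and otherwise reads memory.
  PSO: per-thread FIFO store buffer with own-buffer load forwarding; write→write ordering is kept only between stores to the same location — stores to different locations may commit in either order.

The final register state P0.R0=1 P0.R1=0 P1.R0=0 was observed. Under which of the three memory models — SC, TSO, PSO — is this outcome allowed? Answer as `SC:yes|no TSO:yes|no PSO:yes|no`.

SC:no TSO:no PSO:yes

outcome vector order: (P0.R0,P0.R1,P1.R0)
SC: 4 outcomes — {<0 0 0>, <0 0 2>, <0 2 0>, <1 2 0>}
TSO: 4 outcomes — {<0 0 0>, <0 0 2>, <0 2 0>, <1 2 0>}
PSO: 5 outcomes — {<0 0 0>, <0 0 2>, <0 2 0>, <1 0 0>, <1 2 0>}
target <1 0 0> ∈ {PSO}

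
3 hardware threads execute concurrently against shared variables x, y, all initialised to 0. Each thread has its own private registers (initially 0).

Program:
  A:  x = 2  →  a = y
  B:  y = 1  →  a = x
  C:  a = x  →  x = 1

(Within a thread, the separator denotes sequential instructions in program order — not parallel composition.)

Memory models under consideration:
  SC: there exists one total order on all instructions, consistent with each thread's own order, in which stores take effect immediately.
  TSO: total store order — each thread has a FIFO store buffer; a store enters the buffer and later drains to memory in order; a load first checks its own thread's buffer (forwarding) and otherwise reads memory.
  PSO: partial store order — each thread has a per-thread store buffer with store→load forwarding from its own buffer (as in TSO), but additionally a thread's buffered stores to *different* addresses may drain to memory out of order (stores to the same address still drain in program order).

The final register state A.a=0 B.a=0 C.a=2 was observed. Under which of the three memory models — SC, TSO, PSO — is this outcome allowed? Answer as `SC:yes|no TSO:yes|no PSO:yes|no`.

SC:no TSO:yes PSO:yes

outcome vector order: (A.a,B.a,C.a)
SC (10): 0/1/0; 0/1/2; 0/2/0; 0/2/2; 1/0/0; 1/0/2; 1/1/0; 1/1/2; 1/2/0; 1/2/2
TSO (12): 0/0/0; 0/0/2; 0/1/0; 0/1/2; 0/2/0; 0/2/2; 1/0/0; 1/0/2; 1/1/0; 1/1/2; 1/2/0; 1/2/2
PSO (12): 0/0/0; 0/0/2; 0/1/0; 0/1/2; 0/2/0; 0/2/2; 1/0/0; 1/0/2; 1/1/0; 1/1/2; 1/2/0; 1/2/2
target 0/0/2 ∈ {TSO,PSO}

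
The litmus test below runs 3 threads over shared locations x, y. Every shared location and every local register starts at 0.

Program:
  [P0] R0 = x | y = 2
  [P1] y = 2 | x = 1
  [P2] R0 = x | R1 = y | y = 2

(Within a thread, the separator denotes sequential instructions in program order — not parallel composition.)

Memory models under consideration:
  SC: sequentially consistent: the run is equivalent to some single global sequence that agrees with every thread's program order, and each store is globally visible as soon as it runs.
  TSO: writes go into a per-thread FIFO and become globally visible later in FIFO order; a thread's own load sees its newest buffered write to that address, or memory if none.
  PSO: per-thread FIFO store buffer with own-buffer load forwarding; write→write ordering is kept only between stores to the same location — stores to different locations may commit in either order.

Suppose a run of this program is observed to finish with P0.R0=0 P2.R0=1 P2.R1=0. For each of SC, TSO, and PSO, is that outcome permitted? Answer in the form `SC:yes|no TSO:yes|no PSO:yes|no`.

outcome vector order: (P0.R0,P2.R0,P2.R1)
under SC → 0/0/0; 0/0/2; 0/1/2; 1/0/0; 1/0/2; 1/1/2
under TSO → 0/0/0; 0/0/2; 0/1/2; 1/0/0; 1/0/2; 1/1/2
under PSO → 0/0/0; 0/0/2; 0/1/0; 0/1/2; 1/0/0; 1/0/2; 1/1/0; 1/1/2
target 0/1/0 ∈ {PSO}

SC:no TSO:no PSO:yes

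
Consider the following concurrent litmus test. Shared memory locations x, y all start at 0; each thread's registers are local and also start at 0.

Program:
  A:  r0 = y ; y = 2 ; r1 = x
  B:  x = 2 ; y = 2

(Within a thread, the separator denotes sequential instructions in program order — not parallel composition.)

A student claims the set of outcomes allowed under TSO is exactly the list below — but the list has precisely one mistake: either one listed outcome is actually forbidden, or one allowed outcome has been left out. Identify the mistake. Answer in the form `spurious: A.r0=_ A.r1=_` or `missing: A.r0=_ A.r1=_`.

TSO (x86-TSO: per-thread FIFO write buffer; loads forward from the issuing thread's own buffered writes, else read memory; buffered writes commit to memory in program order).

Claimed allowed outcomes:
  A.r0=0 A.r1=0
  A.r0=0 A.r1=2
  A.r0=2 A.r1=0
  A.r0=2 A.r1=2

spurious: A.r0=2 A.r1=0

outcome vector order: (A.r0,A.r1)
TSO: 3 outcomes — {<0 0>; <0 2>; <2 2>}
claimed∖TSO = {<2 0>}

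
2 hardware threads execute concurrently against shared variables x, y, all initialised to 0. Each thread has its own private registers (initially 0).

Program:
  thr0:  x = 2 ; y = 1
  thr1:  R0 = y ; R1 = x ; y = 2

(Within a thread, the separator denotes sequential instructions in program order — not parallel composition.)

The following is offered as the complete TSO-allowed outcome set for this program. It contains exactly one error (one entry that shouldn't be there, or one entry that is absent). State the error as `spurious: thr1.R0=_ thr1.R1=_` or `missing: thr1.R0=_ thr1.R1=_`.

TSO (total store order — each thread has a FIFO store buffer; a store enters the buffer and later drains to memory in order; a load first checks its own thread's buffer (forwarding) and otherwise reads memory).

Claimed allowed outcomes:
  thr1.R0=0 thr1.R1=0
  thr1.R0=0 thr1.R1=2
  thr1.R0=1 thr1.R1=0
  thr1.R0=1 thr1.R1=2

spurious: thr1.R0=1 thr1.R1=0

outcome vector order: (thr1.R0,thr1.R1)
under TSO → 00 02 12
claimed∖TSO = {10}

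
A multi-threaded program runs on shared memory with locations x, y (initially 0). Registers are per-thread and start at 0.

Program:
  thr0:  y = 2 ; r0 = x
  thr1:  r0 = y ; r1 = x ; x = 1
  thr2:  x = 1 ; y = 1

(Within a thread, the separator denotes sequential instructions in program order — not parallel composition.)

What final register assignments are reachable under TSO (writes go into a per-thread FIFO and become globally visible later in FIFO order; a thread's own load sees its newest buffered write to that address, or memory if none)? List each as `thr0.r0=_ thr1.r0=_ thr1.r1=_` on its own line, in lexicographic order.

outcome vector order: (thr0.r0,thr1.r0,thr1.r1)
|TSO outcomes| = 10

thr0.r0=0 thr1.r0=0 thr1.r1=0
thr0.r0=0 thr1.r0=0 thr1.r1=1
thr0.r0=0 thr1.r0=1 thr1.r1=1
thr0.r0=0 thr1.r0=2 thr1.r1=0
thr0.r0=0 thr1.r0=2 thr1.r1=1
thr0.r0=1 thr1.r0=0 thr1.r1=0
thr0.r0=1 thr1.r0=0 thr1.r1=1
thr0.r0=1 thr1.r0=1 thr1.r1=1
thr0.r0=1 thr1.r0=2 thr1.r1=0
thr0.r0=1 thr1.r0=2 thr1.r1=1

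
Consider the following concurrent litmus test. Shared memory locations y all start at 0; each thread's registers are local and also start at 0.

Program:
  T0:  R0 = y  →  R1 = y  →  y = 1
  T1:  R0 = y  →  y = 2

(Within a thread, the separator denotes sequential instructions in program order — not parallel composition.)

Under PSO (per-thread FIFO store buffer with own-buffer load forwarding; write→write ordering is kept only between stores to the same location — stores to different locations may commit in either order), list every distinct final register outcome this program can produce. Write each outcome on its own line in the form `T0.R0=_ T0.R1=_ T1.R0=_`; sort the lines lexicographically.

outcome vector order: (T0.R0,T0.R1,T1.R0)
|PSO outcomes| = 4

T0.R0=0 T0.R1=0 T1.R0=0
T0.R0=0 T0.R1=0 T1.R0=1
T0.R0=0 T0.R1=2 T1.R0=0
T0.R0=2 T0.R1=2 T1.R0=0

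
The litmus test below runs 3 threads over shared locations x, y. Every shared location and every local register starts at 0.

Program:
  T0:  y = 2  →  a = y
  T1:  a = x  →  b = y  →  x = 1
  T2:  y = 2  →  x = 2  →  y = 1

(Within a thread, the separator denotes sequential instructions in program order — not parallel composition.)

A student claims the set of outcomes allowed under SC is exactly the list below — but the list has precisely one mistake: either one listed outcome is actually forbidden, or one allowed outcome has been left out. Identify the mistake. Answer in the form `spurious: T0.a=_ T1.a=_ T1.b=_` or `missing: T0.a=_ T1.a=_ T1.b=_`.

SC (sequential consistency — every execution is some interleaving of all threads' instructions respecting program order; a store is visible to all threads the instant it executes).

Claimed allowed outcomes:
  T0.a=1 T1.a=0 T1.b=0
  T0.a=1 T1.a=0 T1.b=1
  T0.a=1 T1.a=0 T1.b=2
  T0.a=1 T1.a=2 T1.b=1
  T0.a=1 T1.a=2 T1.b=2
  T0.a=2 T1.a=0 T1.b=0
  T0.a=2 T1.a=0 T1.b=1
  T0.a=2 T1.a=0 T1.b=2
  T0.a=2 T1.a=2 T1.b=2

outcome vector order: (T0.a,T1.a,T1.b)
SC (10): 1/0/0; 1/0/1; 1/0/2; 1/2/1; 1/2/2; 2/0/0; 2/0/1; 2/0/2; 2/2/1; 2/2/2
SC∖claimed = {2/2/1}

missing: T0.a=2 T1.a=2 T1.b=1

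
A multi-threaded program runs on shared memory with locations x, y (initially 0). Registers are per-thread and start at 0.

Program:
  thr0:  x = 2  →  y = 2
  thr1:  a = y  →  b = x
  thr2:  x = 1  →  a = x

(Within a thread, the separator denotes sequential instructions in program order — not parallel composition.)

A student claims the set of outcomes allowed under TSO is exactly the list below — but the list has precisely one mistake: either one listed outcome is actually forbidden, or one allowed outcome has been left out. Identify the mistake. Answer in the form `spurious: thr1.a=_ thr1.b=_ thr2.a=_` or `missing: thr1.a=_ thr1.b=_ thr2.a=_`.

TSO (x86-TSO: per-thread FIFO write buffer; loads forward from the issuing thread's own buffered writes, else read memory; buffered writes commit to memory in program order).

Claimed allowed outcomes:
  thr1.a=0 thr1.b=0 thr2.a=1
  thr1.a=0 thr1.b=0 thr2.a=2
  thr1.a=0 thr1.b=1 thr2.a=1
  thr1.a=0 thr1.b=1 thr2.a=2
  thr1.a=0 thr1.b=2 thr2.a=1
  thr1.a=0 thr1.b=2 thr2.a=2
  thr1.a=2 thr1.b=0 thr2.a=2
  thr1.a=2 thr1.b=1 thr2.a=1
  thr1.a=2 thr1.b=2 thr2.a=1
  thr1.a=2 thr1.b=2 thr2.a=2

spurious: thr1.a=2 thr1.b=0 thr2.a=2

outcome vector order: (thr1.a,thr1.b,thr2.a)
TSO: 9 outcomes — {001, 002, 011, 012, 021, 022, 211, 221, 222}
claimed∖TSO = {202}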